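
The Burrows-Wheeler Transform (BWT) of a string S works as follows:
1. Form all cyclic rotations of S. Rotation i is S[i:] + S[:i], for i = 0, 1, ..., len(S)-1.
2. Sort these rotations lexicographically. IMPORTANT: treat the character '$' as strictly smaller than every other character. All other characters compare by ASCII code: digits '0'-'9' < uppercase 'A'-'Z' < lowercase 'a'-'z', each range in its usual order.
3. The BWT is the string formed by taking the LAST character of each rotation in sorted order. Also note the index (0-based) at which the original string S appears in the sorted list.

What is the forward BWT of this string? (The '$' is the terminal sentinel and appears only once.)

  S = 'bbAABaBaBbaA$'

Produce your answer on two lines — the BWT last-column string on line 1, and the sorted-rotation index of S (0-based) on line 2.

Answer: AabAAaabBBbB$
12

Derivation:
All 13 rotations (rotation i = S[i:]+S[:i]):
  rot[0] = bbAABaBaBbaA$
  rot[1] = bAABaBaBbaA$b
  rot[2] = AABaBaBbaA$bb
  rot[3] = ABaBaBbaA$bbA
  rot[4] = BaBaBbaA$bbAA
  rot[5] = aBaBbaA$bbAAB
  rot[6] = BaBbaA$bbAABa
  rot[7] = aBbaA$bbAABaB
  rot[8] = BbaA$bbAABaBa
  rot[9] = baA$bbAABaBaB
  rot[10] = aA$bbAABaBaBb
  rot[11] = A$bbAABaBaBba
  rot[12] = $bbAABaBaBbaA
Sorted (with $ < everything):
  sorted[0] = $bbAABaBaBbaA  (last char: 'A')
  sorted[1] = A$bbAABaBaBba  (last char: 'a')
  sorted[2] = AABaBaBbaA$bb  (last char: 'b')
  sorted[3] = ABaBaBbaA$bbA  (last char: 'A')
  sorted[4] = BaBaBbaA$bbAA  (last char: 'A')
  sorted[5] = BaBbaA$bbAABa  (last char: 'a')
  sorted[6] = BbaA$bbAABaBa  (last char: 'a')
  sorted[7] = aA$bbAABaBaBb  (last char: 'b')
  sorted[8] = aBaBbaA$bbAAB  (last char: 'B')
  sorted[9] = aBbaA$bbAABaB  (last char: 'B')
  sorted[10] = bAABaBaBbaA$b  (last char: 'b')
  sorted[11] = baA$bbAABaBaB  (last char: 'B')
  sorted[12] = bbAABaBaBbaA$  (last char: '$')
Last column: AabAAaabBBbB$
Original string S is at sorted index 12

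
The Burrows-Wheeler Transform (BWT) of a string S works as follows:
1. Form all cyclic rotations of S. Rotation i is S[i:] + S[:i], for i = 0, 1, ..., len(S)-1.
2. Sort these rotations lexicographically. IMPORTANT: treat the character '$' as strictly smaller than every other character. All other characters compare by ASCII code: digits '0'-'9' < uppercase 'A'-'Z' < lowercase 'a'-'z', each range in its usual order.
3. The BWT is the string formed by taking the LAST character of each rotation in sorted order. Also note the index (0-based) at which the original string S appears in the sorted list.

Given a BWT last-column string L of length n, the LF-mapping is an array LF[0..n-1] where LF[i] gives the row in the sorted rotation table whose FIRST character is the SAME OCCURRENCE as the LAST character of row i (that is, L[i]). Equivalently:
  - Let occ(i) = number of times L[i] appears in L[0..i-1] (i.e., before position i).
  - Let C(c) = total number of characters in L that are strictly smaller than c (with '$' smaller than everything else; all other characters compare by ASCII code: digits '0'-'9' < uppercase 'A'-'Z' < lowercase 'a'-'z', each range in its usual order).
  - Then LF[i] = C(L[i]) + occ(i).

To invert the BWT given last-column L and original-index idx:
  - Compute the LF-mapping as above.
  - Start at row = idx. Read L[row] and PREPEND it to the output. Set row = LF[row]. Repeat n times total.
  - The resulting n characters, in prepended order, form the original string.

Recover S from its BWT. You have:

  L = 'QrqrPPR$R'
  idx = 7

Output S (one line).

LF mapping: 3 7 6 8 1 2 4 0 5
Walk LF starting at row 7, prepending L[row]:
  step 1: row=7, L[7]='$', prepend. Next row=LF[7]=0
  step 2: row=0, L[0]='Q', prepend. Next row=LF[0]=3
  step 3: row=3, L[3]='r', prepend. Next row=LF[3]=8
  step 4: row=8, L[8]='R', prepend. Next row=LF[8]=5
  step 5: row=5, L[5]='P', prepend. Next row=LF[5]=2
  step 6: row=2, L[2]='q', prepend. Next row=LF[2]=6
  step 7: row=6, L[6]='R', prepend. Next row=LF[6]=4
  step 8: row=4, L[4]='P', prepend. Next row=LF[4]=1
  step 9: row=1, L[1]='r', prepend. Next row=LF[1]=7
Reversed output: rPRqPRrQ$

Answer: rPRqPRrQ$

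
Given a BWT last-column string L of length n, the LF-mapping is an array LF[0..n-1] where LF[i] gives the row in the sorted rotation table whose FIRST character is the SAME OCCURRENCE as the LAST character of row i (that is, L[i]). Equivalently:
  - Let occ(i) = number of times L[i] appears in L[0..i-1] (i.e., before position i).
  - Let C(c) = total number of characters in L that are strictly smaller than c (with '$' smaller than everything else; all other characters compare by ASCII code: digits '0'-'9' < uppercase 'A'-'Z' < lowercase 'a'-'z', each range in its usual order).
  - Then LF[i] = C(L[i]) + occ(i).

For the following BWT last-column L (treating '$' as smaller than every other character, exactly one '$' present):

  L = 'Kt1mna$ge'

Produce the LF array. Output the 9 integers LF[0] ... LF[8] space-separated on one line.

Answer: 2 8 1 6 7 3 0 5 4

Derivation:
Char counts: '$':1, '1':1, 'K':1, 'a':1, 'e':1, 'g':1, 'm':1, 'n':1, 't':1
C (first-col start): C('$')=0, C('1')=1, C('K')=2, C('a')=3, C('e')=4, C('g')=5, C('m')=6, C('n')=7, C('t')=8
L[0]='K': occ=0, LF[0]=C('K')+0=2+0=2
L[1]='t': occ=0, LF[1]=C('t')+0=8+0=8
L[2]='1': occ=0, LF[2]=C('1')+0=1+0=1
L[3]='m': occ=0, LF[3]=C('m')+0=6+0=6
L[4]='n': occ=0, LF[4]=C('n')+0=7+0=7
L[5]='a': occ=0, LF[5]=C('a')+0=3+0=3
L[6]='$': occ=0, LF[6]=C('$')+0=0+0=0
L[7]='g': occ=0, LF[7]=C('g')+0=5+0=5
L[8]='e': occ=0, LF[8]=C('e')+0=4+0=4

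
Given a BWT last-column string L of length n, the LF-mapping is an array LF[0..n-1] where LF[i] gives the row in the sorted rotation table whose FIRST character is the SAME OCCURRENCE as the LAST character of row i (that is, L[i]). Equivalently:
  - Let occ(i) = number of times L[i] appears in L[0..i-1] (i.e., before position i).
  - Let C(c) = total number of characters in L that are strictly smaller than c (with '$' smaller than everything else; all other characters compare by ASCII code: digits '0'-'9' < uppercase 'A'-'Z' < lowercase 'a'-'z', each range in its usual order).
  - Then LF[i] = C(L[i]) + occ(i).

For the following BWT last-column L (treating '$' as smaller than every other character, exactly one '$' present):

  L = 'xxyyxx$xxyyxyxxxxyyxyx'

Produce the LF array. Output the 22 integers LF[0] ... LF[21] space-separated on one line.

Answer: 1 2 14 15 3 4 0 5 6 16 17 7 18 8 9 10 11 19 20 12 21 13

Derivation:
Char counts: '$':1, 'x':13, 'y':8
C (first-col start): C('$')=0, C('x')=1, C('y')=14
L[0]='x': occ=0, LF[0]=C('x')+0=1+0=1
L[1]='x': occ=1, LF[1]=C('x')+1=1+1=2
L[2]='y': occ=0, LF[2]=C('y')+0=14+0=14
L[3]='y': occ=1, LF[3]=C('y')+1=14+1=15
L[4]='x': occ=2, LF[4]=C('x')+2=1+2=3
L[5]='x': occ=3, LF[5]=C('x')+3=1+3=4
L[6]='$': occ=0, LF[6]=C('$')+0=0+0=0
L[7]='x': occ=4, LF[7]=C('x')+4=1+4=5
L[8]='x': occ=5, LF[8]=C('x')+5=1+5=6
L[9]='y': occ=2, LF[9]=C('y')+2=14+2=16
L[10]='y': occ=3, LF[10]=C('y')+3=14+3=17
L[11]='x': occ=6, LF[11]=C('x')+6=1+6=7
L[12]='y': occ=4, LF[12]=C('y')+4=14+4=18
L[13]='x': occ=7, LF[13]=C('x')+7=1+7=8
L[14]='x': occ=8, LF[14]=C('x')+8=1+8=9
L[15]='x': occ=9, LF[15]=C('x')+9=1+9=10
L[16]='x': occ=10, LF[16]=C('x')+10=1+10=11
L[17]='y': occ=5, LF[17]=C('y')+5=14+5=19
L[18]='y': occ=6, LF[18]=C('y')+6=14+6=20
L[19]='x': occ=11, LF[19]=C('x')+11=1+11=12
L[20]='y': occ=7, LF[20]=C('y')+7=14+7=21
L[21]='x': occ=12, LF[21]=C('x')+12=1+12=13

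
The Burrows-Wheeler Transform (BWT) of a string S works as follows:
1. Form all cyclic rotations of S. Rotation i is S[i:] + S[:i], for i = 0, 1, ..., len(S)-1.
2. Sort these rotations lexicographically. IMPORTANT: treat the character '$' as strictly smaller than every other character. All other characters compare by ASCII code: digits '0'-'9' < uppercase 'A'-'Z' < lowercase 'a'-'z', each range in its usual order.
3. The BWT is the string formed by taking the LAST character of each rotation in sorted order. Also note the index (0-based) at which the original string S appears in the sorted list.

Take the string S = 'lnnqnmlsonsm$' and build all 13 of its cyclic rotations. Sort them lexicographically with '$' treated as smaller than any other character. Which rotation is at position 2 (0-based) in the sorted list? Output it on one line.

All 13 rotations (rotation i = S[i:]+S[:i]):
  rot[0] = lnnqnmlsonsm$
  rot[1] = nnqnmlsonsm$l
  rot[2] = nqnmlsonsm$ln
  rot[3] = qnmlsonsm$lnn
  rot[4] = nmlsonsm$lnnq
  rot[5] = mlsonsm$lnnqn
  rot[6] = lsonsm$lnnqnm
  rot[7] = sonsm$lnnqnml
  rot[8] = onsm$lnnqnmls
  rot[9] = nsm$lnnqnmlso
  rot[10] = sm$lnnqnmlson
  rot[11] = m$lnnqnmlsons
  rot[12] = $lnnqnmlsonsm
Sorted (with $ < everything):
  sorted[0] = $lnnqnmlsonsm
  sorted[1] = lnnqnmlsonsm$
  sorted[2] = lsonsm$lnnqnm
  sorted[3] = m$lnnqnmlsons
  sorted[4] = mlsonsm$lnnqn
  sorted[5] = nmlsonsm$lnnq
  sorted[6] = nnqnmlsonsm$l
  sorted[7] = nqnmlsonsm$ln
  sorted[8] = nsm$lnnqnmlso
  sorted[9] = onsm$lnnqnmls
  sorted[10] = qnmlsonsm$lnn
  sorted[11] = sm$lnnqnmlson
  sorted[12] = sonsm$lnnqnml
sorted[2] = lsonsm$lnnqnm

Answer: lsonsm$lnnqnm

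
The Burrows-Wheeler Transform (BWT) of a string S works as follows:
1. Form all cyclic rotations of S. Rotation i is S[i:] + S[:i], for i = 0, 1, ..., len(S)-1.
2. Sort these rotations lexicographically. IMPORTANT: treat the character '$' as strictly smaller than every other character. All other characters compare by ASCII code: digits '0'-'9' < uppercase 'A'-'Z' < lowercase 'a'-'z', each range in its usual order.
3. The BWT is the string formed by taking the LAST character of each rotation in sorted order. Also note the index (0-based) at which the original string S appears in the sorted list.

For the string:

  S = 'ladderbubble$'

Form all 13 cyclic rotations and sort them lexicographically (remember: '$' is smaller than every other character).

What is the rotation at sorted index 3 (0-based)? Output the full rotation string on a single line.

Answer: ble$ladderbub

Derivation:
All 13 rotations (rotation i = S[i:]+S[:i]):
  rot[0] = ladderbubble$
  rot[1] = adderbubble$l
  rot[2] = dderbubble$la
  rot[3] = derbubble$lad
  rot[4] = erbubble$ladd
  rot[5] = rbubble$ladde
  rot[6] = bubble$ladder
  rot[7] = ubble$ladderb
  rot[8] = bble$ladderbu
  rot[9] = ble$ladderbub
  rot[10] = le$ladderbubb
  rot[11] = e$ladderbubbl
  rot[12] = $ladderbubble
Sorted (with $ < everything):
  sorted[0] = $ladderbubble
  sorted[1] = adderbubble$l
  sorted[2] = bble$ladderbu
  sorted[3] = ble$ladderbub
  sorted[4] = bubble$ladder
  sorted[5] = dderbubble$la
  sorted[6] = derbubble$lad
  sorted[7] = e$ladderbubbl
  sorted[8] = erbubble$ladd
  sorted[9] = ladderbubble$
  sorted[10] = le$ladderbubb
  sorted[11] = rbubble$ladde
  sorted[12] = ubble$ladderb
sorted[3] = ble$ladderbub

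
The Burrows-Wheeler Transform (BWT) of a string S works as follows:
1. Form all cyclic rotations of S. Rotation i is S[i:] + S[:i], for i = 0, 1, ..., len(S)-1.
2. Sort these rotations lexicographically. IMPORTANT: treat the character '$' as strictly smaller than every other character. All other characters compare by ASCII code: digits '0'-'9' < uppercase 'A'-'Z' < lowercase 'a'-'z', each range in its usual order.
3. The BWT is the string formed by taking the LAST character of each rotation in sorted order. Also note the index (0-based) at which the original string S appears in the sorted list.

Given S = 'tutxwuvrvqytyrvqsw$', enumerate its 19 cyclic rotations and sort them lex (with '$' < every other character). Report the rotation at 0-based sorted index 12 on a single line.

Answer: vqytyrvqsw$tutxwuvr

Derivation:
All 19 rotations (rotation i = S[i:]+S[:i]):
  rot[0] = tutxwuvrvqytyrvqsw$
  rot[1] = utxwuvrvqytyrvqsw$t
  rot[2] = txwuvrvqytyrvqsw$tu
  rot[3] = xwuvrvqytyrvqsw$tut
  rot[4] = wuvrvqytyrvqsw$tutx
  rot[5] = uvrvqytyrvqsw$tutxw
  rot[6] = vrvqytyrvqsw$tutxwu
  rot[7] = rvqytyrvqsw$tutxwuv
  rot[8] = vqytyrvqsw$tutxwuvr
  rot[9] = qytyrvqsw$tutxwuvrv
  rot[10] = ytyrvqsw$tutxwuvrvq
  rot[11] = tyrvqsw$tutxwuvrvqy
  rot[12] = yrvqsw$tutxwuvrvqyt
  rot[13] = rvqsw$tutxwuvrvqyty
  rot[14] = vqsw$tutxwuvrvqytyr
  rot[15] = qsw$tutxwuvrvqytyrv
  rot[16] = sw$tutxwuvrvqytyrvq
  rot[17] = w$tutxwuvrvqytyrvqs
  rot[18] = $tutxwuvrvqytyrvqsw
Sorted (with $ < everything):
  sorted[0] = $tutxwuvrvqytyrvqsw
  sorted[1] = qsw$tutxwuvrvqytyrv
  sorted[2] = qytyrvqsw$tutxwuvrv
  sorted[3] = rvqsw$tutxwuvrvqyty
  sorted[4] = rvqytyrvqsw$tutxwuv
  sorted[5] = sw$tutxwuvrvqytyrvq
  sorted[6] = tutxwuvrvqytyrvqsw$
  sorted[7] = txwuvrvqytyrvqsw$tu
  sorted[8] = tyrvqsw$tutxwuvrvqy
  sorted[9] = utxwuvrvqytyrvqsw$t
  sorted[10] = uvrvqytyrvqsw$tutxw
  sorted[11] = vqsw$tutxwuvrvqytyr
  sorted[12] = vqytyrvqsw$tutxwuvr
  sorted[13] = vrvqytyrvqsw$tutxwu
  sorted[14] = w$tutxwuvrvqytyrvqs
  sorted[15] = wuvrvqytyrvqsw$tutx
  sorted[16] = xwuvrvqytyrvqsw$tut
  sorted[17] = yrvqsw$tutxwuvrvqyt
  sorted[18] = ytyrvqsw$tutxwuvrvq
sorted[12] = vqytyrvqsw$tutxwuvr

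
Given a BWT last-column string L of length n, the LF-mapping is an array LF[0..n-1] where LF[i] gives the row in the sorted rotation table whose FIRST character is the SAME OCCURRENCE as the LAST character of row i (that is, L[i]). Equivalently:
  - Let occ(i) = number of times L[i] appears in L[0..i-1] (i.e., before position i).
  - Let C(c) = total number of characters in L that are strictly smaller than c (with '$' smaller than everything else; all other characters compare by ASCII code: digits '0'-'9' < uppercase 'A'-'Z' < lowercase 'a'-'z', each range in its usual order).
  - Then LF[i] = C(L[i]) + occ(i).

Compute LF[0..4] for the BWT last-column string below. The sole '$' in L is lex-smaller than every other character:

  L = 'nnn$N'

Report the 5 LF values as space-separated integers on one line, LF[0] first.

Char counts: '$':1, 'N':1, 'n':3
C (first-col start): C('$')=0, C('N')=1, C('n')=2
L[0]='n': occ=0, LF[0]=C('n')+0=2+0=2
L[1]='n': occ=1, LF[1]=C('n')+1=2+1=3
L[2]='n': occ=2, LF[2]=C('n')+2=2+2=4
L[3]='$': occ=0, LF[3]=C('$')+0=0+0=0
L[4]='N': occ=0, LF[4]=C('N')+0=1+0=1

Answer: 2 3 4 0 1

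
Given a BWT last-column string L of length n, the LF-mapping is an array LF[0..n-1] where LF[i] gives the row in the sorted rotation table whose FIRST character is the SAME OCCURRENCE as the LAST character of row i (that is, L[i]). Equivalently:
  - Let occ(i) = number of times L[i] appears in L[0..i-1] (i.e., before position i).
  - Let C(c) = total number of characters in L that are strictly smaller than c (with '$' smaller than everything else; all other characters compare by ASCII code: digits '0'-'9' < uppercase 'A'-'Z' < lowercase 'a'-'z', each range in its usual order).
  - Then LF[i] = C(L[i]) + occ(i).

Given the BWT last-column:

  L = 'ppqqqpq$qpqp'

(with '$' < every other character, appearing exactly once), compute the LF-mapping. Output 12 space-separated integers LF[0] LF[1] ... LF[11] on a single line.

Char counts: '$':1, 'p':5, 'q':6
C (first-col start): C('$')=0, C('p')=1, C('q')=6
L[0]='p': occ=0, LF[0]=C('p')+0=1+0=1
L[1]='p': occ=1, LF[1]=C('p')+1=1+1=2
L[2]='q': occ=0, LF[2]=C('q')+0=6+0=6
L[3]='q': occ=1, LF[3]=C('q')+1=6+1=7
L[4]='q': occ=2, LF[4]=C('q')+2=6+2=8
L[5]='p': occ=2, LF[5]=C('p')+2=1+2=3
L[6]='q': occ=3, LF[6]=C('q')+3=6+3=9
L[7]='$': occ=0, LF[7]=C('$')+0=0+0=0
L[8]='q': occ=4, LF[8]=C('q')+4=6+4=10
L[9]='p': occ=3, LF[9]=C('p')+3=1+3=4
L[10]='q': occ=5, LF[10]=C('q')+5=6+5=11
L[11]='p': occ=4, LF[11]=C('p')+4=1+4=5

Answer: 1 2 6 7 8 3 9 0 10 4 11 5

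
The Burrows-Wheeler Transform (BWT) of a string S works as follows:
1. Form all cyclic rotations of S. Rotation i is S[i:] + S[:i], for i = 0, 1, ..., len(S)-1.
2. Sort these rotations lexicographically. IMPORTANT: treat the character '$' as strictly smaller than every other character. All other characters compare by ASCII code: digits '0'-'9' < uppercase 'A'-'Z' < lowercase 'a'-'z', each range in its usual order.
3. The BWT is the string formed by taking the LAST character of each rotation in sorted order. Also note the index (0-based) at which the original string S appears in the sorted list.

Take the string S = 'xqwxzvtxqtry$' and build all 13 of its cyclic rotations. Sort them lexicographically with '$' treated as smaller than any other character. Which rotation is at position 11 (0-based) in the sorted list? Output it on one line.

Answer: y$xqwxzvtxqtr

Derivation:
All 13 rotations (rotation i = S[i:]+S[:i]):
  rot[0] = xqwxzvtxqtry$
  rot[1] = qwxzvtxqtry$x
  rot[2] = wxzvtxqtry$xq
  rot[3] = xzvtxqtry$xqw
  rot[4] = zvtxqtry$xqwx
  rot[5] = vtxqtry$xqwxz
  rot[6] = txqtry$xqwxzv
  rot[7] = xqtry$xqwxzvt
  rot[8] = qtry$xqwxzvtx
  rot[9] = try$xqwxzvtxq
  rot[10] = ry$xqwxzvtxqt
  rot[11] = y$xqwxzvtxqtr
  rot[12] = $xqwxzvtxqtry
Sorted (with $ < everything):
  sorted[0] = $xqwxzvtxqtry
  sorted[1] = qtry$xqwxzvtx
  sorted[2] = qwxzvtxqtry$x
  sorted[3] = ry$xqwxzvtxqt
  sorted[4] = try$xqwxzvtxq
  sorted[5] = txqtry$xqwxzv
  sorted[6] = vtxqtry$xqwxz
  sorted[7] = wxzvtxqtry$xq
  sorted[8] = xqtry$xqwxzvt
  sorted[9] = xqwxzvtxqtry$
  sorted[10] = xzvtxqtry$xqw
  sorted[11] = y$xqwxzvtxqtr
  sorted[12] = zvtxqtry$xqwx
sorted[11] = y$xqwxzvtxqtr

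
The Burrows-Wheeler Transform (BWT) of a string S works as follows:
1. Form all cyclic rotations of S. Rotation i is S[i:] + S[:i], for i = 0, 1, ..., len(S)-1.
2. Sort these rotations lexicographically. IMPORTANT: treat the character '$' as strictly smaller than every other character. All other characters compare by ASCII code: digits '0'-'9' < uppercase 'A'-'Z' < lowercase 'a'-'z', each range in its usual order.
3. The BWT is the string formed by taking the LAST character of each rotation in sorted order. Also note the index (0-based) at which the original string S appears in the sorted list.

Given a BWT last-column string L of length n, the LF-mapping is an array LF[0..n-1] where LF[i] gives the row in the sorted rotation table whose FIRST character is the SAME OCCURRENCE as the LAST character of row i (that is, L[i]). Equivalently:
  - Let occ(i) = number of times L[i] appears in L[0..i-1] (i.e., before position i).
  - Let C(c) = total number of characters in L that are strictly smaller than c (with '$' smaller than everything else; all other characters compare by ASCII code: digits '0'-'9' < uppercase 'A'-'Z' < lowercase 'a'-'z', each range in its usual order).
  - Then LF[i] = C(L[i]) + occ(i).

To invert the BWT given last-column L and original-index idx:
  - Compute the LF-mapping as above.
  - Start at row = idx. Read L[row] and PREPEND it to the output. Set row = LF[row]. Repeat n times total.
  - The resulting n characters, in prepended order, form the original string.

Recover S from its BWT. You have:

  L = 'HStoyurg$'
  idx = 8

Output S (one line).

LF mapping: 1 2 6 4 8 7 5 3 0
Walk LF starting at row 8, prepending L[row]:
  step 1: row=8, L[8]='$', prepend. Next row=LF[8]=0
  step 2: row=0, L[0]='H', prepend. Next row=LF[0]=1
  step 3: row=1, L[1]='S', prepend. Next row=LF[1]=2
  step 4: row=2, L[2]='t', prepend. Next row=LF[2]=6
  step 5: row=6, L[6]='r', prepend. Next row=LF[6]=5
  step 6: row=5, L[5]='u', prepend. Next row=LF[5]=7
  step 7: row=7, L[7]='g', prepend. Next row=LF[7]=3
  step 8: row=3, L[3]='o', prepend. Next row=LF[3]=4
  step 9: row=4, L[4]='y', prepend. Next row=LF[4]=8
Reversed output: yogurtSH$

Answer: yogurtSH$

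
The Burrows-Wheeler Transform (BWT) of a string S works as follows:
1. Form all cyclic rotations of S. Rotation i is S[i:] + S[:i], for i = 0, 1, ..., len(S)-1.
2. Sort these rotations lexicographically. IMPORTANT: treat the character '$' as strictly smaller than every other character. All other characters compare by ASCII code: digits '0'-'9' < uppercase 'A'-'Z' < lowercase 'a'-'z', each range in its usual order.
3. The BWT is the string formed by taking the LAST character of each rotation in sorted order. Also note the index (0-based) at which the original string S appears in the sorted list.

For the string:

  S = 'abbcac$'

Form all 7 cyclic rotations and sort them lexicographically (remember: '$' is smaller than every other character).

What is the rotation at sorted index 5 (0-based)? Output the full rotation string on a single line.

All 7 rotations (rotation i = S[i:]+S[:i]):
  rot[0] = abbcac$
  rot[1] = bbcac$a
  rot[2] = bcac$ab
  rot[3] = cac$abb
  rot[4] = ac$abbc
  rot[5] = c$abbca
  rot[6] = $abbcac
Sorted (with $ < everything):
  sorted[0] = $abbcac
  sorted[1] = abbcac$
  sorted[2] = ac$abbc
  sorted[3] = bbcac$a
  sorted[4] = bcac$ab
  sorted[5] = c$abbca
  sorted[6] = cac$abb
sorted[5] = c$abbca

Answer: c$abbca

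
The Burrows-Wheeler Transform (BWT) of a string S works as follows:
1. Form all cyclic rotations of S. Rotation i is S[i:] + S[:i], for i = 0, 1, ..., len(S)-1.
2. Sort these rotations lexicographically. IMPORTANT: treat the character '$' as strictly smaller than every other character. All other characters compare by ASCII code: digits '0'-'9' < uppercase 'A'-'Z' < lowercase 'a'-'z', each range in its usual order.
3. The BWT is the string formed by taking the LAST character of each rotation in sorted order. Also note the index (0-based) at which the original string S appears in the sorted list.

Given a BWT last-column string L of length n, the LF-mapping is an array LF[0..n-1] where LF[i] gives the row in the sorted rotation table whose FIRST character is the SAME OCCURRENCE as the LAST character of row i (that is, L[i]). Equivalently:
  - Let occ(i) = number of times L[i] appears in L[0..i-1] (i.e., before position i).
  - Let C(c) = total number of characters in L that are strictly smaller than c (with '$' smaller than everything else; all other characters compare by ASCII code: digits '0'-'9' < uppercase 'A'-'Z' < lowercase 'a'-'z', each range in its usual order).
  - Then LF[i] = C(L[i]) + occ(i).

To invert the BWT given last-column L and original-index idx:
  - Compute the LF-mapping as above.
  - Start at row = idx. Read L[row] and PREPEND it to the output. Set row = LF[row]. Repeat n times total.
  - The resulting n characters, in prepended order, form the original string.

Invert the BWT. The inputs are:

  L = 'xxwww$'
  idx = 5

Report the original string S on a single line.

LF mapping: 4 5 1 2 3 0
Walk LF starting at row 5, prepending L[row]:
  step 1: row=5, L[5]='$', prepend. Next row=LF[5]=0
  step 2: row=0, L[0]='x', prepend. Next row=LF[0]=4
  step 3: row=4, L[4]='w', prepend. Next row=LF[4]=3
  step 4: row=3, L[3]='w', prepend. Next row=LF[3]=2
  step 5: row=2, L[2]='w', prepend. Next row=LF[2]=1
  step 6: row=1, L[1]='x', prepend. Next row=LF[1]=5
Reversed output: xwwwx$

Answer: xwwwx$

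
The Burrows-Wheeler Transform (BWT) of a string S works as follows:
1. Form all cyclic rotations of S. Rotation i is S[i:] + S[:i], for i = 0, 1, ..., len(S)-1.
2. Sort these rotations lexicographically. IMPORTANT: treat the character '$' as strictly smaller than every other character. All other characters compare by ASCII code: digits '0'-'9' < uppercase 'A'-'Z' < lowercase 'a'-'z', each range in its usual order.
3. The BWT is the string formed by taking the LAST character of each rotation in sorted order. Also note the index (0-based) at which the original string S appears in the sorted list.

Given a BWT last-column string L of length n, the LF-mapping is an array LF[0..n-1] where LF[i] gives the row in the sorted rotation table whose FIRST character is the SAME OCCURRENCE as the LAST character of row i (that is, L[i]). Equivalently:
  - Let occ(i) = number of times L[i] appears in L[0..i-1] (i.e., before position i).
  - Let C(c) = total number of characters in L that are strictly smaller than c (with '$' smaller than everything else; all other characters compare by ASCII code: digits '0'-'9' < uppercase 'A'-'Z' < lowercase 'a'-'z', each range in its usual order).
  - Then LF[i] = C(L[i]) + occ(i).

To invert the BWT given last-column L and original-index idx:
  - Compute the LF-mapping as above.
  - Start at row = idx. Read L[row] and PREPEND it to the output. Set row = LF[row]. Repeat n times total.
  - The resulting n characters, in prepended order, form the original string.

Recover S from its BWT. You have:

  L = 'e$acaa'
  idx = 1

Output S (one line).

Answer: aacae$

Derivation:
LF mapping: 5 0 1 4 2 3
Walk LF starting at row 1, prepending L[row]:
  step 1: row=1, L[1]='$', prepend. Next row=LF[1]=0
  step 2: row=0, L[0]='e', prepend. Next row=LF[0]=5
  step 3: row=5, L[5]='a', prepend. Next row=LF[5]=3
  step 4: row=3, L[3]='c', prepend. Next row=LF[3]=4
  step 5: row=4, L[4]='a', prepend. Next row=LF[4]=2
  step 6: row=2, L[2]='a', prepend. Next row=LF[2]=1
Reversed output: aacae$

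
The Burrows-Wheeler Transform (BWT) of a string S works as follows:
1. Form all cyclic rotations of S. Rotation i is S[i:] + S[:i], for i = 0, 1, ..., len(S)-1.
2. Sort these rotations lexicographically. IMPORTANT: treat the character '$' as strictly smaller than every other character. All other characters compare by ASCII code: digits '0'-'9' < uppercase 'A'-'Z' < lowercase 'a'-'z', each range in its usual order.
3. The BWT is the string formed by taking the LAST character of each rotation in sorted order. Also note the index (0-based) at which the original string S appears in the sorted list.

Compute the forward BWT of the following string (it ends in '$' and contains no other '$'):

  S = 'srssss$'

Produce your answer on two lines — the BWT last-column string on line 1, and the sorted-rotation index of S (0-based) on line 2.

All 7 rotations (rotation i = S[i:]+S[:i]):
  rot[0] = srssss$
  rot[1] = rssss$s
  rot[2] = ssss$sr
  rot[3] = sss$srs
  rot[4] = ss$srss
  rot[5] = s$srsss
  rot[6] = $srssss
Sorted (with $ < everything):
  sorted[0] = $srssss  (last char: 's')
  sorted[1] = rssss$s  (last char: 's')
  sorted[2] = s$srsss  (last char: 's')
  sorted[3] = srssss$  (last char: '$')
  sorted[4] = ss$srss  (last char: 's')
  sorted[5] = sss$srs  (last char: 's')
  sorted[6] = ssss$sr  (last char: 'r')
Last column: sss$ssr
Original string S is at sorted index 3

Answer: sss$ssr
3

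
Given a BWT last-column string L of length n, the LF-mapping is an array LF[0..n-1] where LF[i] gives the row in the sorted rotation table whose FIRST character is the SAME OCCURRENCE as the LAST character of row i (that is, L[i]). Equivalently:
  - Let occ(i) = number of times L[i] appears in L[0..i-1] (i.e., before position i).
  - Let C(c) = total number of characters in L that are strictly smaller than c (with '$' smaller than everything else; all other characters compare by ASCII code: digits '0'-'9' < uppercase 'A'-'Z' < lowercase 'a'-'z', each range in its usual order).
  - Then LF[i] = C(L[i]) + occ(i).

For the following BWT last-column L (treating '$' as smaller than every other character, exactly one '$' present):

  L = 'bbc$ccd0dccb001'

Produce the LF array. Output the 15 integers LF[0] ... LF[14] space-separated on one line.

Answer: 5 6 8 0 9 10 13 1 14 11 12 7 2 3 4

Derivation:
Char counts: '$':1, '0':3, '1':1, 'b':3, 'c':5, 'd':2
C (first-col start): C('$')=0, C('0')=1, C('1')=4, C('b')=5, C('c')=8, C('d')=13
L[0]='b': occ=0, LF[0]=C('b')+0=5+0=5
L[1]='b': occ=1, LF[1]=C('b')+1=5+1=6
L[2]='c': occ=0, LF[2]=C('c')+0=8+0=8
L[3]='$': occ=0, LF[3]=C('$')+0=0+0=0
L[4]='c': occ=1, LF[4]=C('c')+1=8+1=9
L[5]='c': occ=2, LF[5]=C('c')+2=8+2=10
L[6]='d': occ=0, LF[6]=C('d')+0=13+0=13
L[7]='0': occ=0, LF[7]=C('0')+0=1+0=1
L[8]='d': occ=1, LF[8]=C('d')+1=13+1=14
L[9]='c': occ=3, LF[9]=C('c')+3=8+3=11
L[10]='c': occ=4, LF[10]=C('c')+4=8+4=12
L[11]='b': occ=2, LF[11]=C('b')+2=5+2=7
L[12]='0': occ=1, LF[12]=C('0')+1=1+1=2
L[13]='0': occ=2, LF[13]=C('0')+2=1+2=3
L[14]='1': occ=0, LF[14]=C('1')+0=4+0=4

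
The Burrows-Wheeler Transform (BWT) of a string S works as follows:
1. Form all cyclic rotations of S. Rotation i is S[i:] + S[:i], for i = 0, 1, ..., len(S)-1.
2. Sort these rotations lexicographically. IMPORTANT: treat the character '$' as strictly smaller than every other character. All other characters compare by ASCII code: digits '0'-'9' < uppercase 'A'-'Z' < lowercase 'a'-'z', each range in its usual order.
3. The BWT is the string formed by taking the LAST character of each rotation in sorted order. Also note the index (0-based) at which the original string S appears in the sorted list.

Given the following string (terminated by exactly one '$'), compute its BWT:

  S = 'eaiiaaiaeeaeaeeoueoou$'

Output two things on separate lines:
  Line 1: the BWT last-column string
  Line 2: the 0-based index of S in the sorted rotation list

Answer: uieieaeea$aaueiaaeoeoo
9

Derivation:
All 22 rotations (rotation i = S[i:]+S[:i]):
  rot[0] = eaiiaaiaeeaeaeeoueoou$
  rot[1] = aiiaaiaeeaeaeeoueoou$e
  rot[2] = iiaaiaeeaeaeeoueoou$ea
  rot[3] = iaaiaeeaeaeeoueoou$eai
  rot[4] = aaiaeeaeaeeoueoou$eaii
  rot[5] = aiaeeaeaeeoueoou$eaiia
  rot[6] = iaeeaeaeeoueoou$eaiiaa
  rot[7] = aeeaeaeeoueoou$eaiiaai
  rot[8] = eeaeaeeoueoou$eaiiaaia
  rot[9] = eaeaeeoueoou$eaiiaaiae
  rot[10] = aeaeeoueoou$eaiiaaiaee
  rot[11] = eaeeoueoou$eaiiaaiaeea
  rot[12] = aeeoueoou$eaiiaaiaeeae
  rot[13] = eeoueoou$eaiiaaiaeeaea
  rot[14] = eoueoou$eaiiaaiaeeaeae
  rot[15] = oueoou$eaiiaaiaeeaeaee
  rot[16] = ueoou$eaiiaaiaeeaeaeeo
  rot[17] = eoou$eaiiaaiaeeaeaeeou
  rot[18] = oou$eaiiaaiaeeaeaeeoue
  rot[19] = ou$eaiiaaiaeeaeaeeoueo
  rot[20] = u$eaiiaaiaeeaeaeeoueoo
  rot[21] = $eaiiaaiaeeaeaeeoueoou
Sorted (with $ < everything):
  sorted[0] = $eaiiaaiaeeaeaeeoueoou  (last char: 'u')
  sorted[1] = aaiaeeaeaeeoueoou$eaii  (last char: 'i')
  sorted[2] = aeaeeoueoou$eaiiaaiaee  (last char: 'e')
  sorted[3] = aeeaeaeeoueoou$eaiiaai  (last char: 'i')
  sorted[4] = aeeoueoou$eaiiaaiaeeae  (last char: 'e')
  sorted[5] = aiaeeaeaeeoueoou$eaiia  (last char: 'a')
  sorted[6] = aiiaaiaeeaeaeeoueoou$e  (last char: 'e')
  sorted[7] = eaeaeeoueoou$eaiiaaiae  (last char: 'e')
  sorted[8] = eaeeoueoou$eaiiaaiaeea  (last char: 'a')
  sorted[9] = eaiiaaiaeeaeaeeoueoou$  (last char: '$')
  sorted[10] = eeaeaeeoueoou$eaiiaaia  (last char: 'a')
  sorted[11] = eeoueoou$eaiiaaiaeeaea  (last char: 'a')
  sorted[12] = eoou$eaiiaaiaeeaeaeeou  (last char: 'u')
  sorted[13] = eoueoou$eaiiaaiaeeaeae  (last char: 'e')
  sorted[14] = iaaiaeeaeaeeoueoou$eai  (last char: 'i')
  sorted[15] = iaeeaeaeeoueoou$eaiiaa  (last char: 'a')
  sorted[16] = iiaaiaeeaeaeeoueoou$ea  (last char: 'a')
  sorted[17] = oou$eaiiaaiaeeaeaeeoue  (last char: 'e')
  sorted[18] = ou$eaiiaaiaeeaeaeeoueo  (last char: 'o')
  sorted[19] = oueoou$eaiiaaiaeeaeaee  (last char: 'e')
  sorted[20] = u$eaiiaaiaeeaeaeeoueoo  (last char: 'o')
  sorted[21] = ueoou$eaiiaaiaeeaeaeeo  (last char: 'o')
Last column: uieieaeea$aaueiaaeoeoo
Original string S is at sorted index 9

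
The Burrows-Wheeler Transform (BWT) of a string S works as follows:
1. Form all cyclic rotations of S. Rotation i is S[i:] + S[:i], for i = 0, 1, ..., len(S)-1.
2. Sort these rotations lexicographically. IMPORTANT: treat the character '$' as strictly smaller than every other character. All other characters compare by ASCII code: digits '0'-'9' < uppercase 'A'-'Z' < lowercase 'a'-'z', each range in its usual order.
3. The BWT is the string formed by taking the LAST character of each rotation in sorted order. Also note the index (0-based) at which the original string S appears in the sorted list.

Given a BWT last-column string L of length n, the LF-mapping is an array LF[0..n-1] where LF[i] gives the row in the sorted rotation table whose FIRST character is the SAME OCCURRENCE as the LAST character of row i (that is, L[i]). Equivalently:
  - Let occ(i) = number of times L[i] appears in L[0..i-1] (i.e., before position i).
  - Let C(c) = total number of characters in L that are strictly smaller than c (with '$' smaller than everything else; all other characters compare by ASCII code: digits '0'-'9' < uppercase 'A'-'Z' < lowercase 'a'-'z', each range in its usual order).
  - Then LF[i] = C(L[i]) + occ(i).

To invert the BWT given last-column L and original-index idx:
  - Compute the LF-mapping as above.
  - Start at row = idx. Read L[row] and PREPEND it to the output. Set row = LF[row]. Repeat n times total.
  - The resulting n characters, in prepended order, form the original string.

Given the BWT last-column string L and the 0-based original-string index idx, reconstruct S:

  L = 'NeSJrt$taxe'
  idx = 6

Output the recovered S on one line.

LF mapping: 2 5 3 1 7 8 0 9 4 10 6
Walk LF starting at row 6, prepending L[row]:
  step 1: row=6, L[6]='$', prepend. Next row=LF[6]=0
  step 2: row=0, L[0]='N', prepend. Next row=LF[0]=2
  step 3: row=2, L[2]='S', prepend. Next row=LF[2]=3
  step 4: row=3, L[3]='J', prepend. Next row=LF[3]=1
  step 5: row=1, L[1]='e', prepend. Next row=LF[1]=5
  step 6: row=5, L[5]='t', prepend. Next row=LF[5]=8
  step 7: row=8, L[8]='a', prepend. Next row=LF[8]=4
  step 8: row=4, L[4]='r', prepend. Next row=LF[4]=7
  step 9: row=7, L[7]='t', prepend. Next row=LF[7]=9
  step 10: row=9, L[9]='x', prepend. Next row=LF[9]=10
  step 11: row=10, L[10]='e', prepend. Next row=LF[10]=6
Reversed output: extrateJSN$

Answer: extrateJSN$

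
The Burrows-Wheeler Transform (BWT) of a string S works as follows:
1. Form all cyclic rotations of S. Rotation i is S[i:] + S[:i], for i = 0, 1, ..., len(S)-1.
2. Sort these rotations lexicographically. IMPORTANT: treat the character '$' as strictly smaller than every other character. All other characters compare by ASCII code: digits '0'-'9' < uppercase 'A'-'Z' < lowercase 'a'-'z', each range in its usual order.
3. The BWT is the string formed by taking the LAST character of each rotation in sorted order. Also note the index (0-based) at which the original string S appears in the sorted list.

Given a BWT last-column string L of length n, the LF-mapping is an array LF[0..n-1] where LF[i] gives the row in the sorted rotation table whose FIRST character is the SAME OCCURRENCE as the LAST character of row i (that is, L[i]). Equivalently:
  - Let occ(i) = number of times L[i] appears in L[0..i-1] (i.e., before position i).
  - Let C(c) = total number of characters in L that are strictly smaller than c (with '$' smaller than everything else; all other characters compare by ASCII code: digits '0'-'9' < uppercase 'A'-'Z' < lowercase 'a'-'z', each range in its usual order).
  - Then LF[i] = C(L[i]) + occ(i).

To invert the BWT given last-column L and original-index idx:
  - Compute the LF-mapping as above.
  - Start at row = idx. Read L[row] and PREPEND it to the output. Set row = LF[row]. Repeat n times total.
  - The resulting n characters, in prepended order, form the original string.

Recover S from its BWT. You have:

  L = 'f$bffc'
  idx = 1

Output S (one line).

Answer: bcfff$

Derivation:
LF mapping: 3 0 1 4 5 2
Walk LF starting at row 1, prepending L[row]:
  step 1: row=1, L[1]='$', prepend. Next row=LF[1]=0
  step 2: row=0, L[0]='f', prepend. Next row=LF[0]=3
  step 3: row=3, L[3]='f', prepend. Next row=LF[3]=4
  step 4: row=4, L[4]='f', prepend. Next row=LF[4]=5
  step 5: row=5, L[5]='c', prepend. Next row=LF[5]=2
  step 6: row=2, L[2]='b', prepend. Next row=LF[2]=1
Reversed output: bcfff$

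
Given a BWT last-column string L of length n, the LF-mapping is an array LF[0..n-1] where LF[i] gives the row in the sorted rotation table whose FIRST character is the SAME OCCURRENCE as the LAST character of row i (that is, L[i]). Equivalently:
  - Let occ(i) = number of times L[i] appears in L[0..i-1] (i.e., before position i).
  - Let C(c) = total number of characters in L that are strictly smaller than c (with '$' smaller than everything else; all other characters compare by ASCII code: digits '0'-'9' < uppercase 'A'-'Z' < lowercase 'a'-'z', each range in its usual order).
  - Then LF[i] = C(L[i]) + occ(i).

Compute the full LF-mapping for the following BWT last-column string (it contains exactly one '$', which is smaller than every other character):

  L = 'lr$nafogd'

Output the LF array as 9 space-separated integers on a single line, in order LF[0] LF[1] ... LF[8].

Char counts: '$':1, 'a':1, 'd':1, 'f':1, 'g':1, 'l':1, 'n':1, 'o':1, 'r':1
C (first-col start): C('$')=0, C('a')=1, C('d')=2, C('f')=3, C('g')=4, C('l')=5, C('n')=6, C('o')=7, C('r')=8
L[0]='l': occ=0, LF[0]=C('l')+0=5+0=5
L[1]='r': occ=0, LF[1]=C('r')+0=8+0=8
L[2]='$': occ=0, LF[2]=C('$')+0=0+0=0
L[3]='n': occ=0, LF[3]=C('n')+0=6+0=6
L[4]='a': occ=0, LF[4]=C('a')+0=1+0=1
L[5]='f': occ=0, LF[5]=C('f')+0=3+0=3
L[6]='o': occ=0, LF[6]=C('o')+0=7+0=7
L[7]='g': occ=0, LF[7]=C('g')+0=4+0=4
L[8]='d': occ=0, LF[8]=C('d')+0=2+0=2

Answer: 5 8 0 6 1 3 7 4 2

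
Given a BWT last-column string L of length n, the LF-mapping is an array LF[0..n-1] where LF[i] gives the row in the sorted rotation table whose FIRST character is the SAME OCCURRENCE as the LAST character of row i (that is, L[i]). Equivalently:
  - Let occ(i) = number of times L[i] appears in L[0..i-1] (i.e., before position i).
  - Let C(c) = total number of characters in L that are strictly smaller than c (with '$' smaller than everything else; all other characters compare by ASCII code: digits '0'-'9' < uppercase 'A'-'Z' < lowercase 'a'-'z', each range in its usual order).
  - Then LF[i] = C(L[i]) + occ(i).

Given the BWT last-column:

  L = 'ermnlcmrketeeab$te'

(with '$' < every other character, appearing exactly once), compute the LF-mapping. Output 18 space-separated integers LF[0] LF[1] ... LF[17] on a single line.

Answer: 4 14 11 13 10 3 12 15 9 5 16 6 7 1 2 0 17 8

Derivation:
Char counts: '$':1, 'a':1, 'b':1, 'c':1, 'e':5, 'k':1, 'l':1, 'm':2, 'n':1, 'r':2, 't':2
C (first-col start): C('$')=0, C('a')=1, C('b')=2, C('c')=3, C('e')=4, C('k')=9, C('l')=10, C('m')=11, C('n')=13, C('r')=14, C('t')=16
L[0]='e': occ=0, LF[0]=C('e')+0=4+0=4
L[1]='r': occ=0, LF[1]=C('r')+0=14+0=14
L[2]='m': occ=0, LF[2]=C('m')+0=11+0=11
L[3]='n': occ=0, LF[3]=C('n')+0=13+0=13
L[4]='l': occ=0, LF[4]=C('l')+0=10+0=10
L[5]='c': occ=0, LF[5]=C('c')+0=3+0=3
L[6]='m': occ=1, LF[6]=C('m')+1=11+1=12
L[7]='r': occ=1, LF[7]=C('r')+1=14+1=15
L[8]='k': occ=0, LF[8]=C('k')+0=9+0=9
L[9]='e': occ=1, LF[9]=C('e')+1=4+1=5
L[10]='t': occ=0, LF[10]=C('t')+0=16+0=16
L[11]='e': occ=2, LF[11]=C('e')+2=4+2=6
L[12]='e': occ=3, LF[12]=C('e')+3=4+3=7
L[13]='a': occ=0, LF[13]=C('a')+0=1+0=1
L[14]='b': occ=0, LF[14]=C('b')+0=2+0=2
L[15]='$': occ=0, LF[15]=C('$')+0=0+0=0
L[16]='t': occ=1, LF[16]=C('t')+1=16+1=17
L[17]='e': occ=4, LF[17]=C('e')+4=4+4=8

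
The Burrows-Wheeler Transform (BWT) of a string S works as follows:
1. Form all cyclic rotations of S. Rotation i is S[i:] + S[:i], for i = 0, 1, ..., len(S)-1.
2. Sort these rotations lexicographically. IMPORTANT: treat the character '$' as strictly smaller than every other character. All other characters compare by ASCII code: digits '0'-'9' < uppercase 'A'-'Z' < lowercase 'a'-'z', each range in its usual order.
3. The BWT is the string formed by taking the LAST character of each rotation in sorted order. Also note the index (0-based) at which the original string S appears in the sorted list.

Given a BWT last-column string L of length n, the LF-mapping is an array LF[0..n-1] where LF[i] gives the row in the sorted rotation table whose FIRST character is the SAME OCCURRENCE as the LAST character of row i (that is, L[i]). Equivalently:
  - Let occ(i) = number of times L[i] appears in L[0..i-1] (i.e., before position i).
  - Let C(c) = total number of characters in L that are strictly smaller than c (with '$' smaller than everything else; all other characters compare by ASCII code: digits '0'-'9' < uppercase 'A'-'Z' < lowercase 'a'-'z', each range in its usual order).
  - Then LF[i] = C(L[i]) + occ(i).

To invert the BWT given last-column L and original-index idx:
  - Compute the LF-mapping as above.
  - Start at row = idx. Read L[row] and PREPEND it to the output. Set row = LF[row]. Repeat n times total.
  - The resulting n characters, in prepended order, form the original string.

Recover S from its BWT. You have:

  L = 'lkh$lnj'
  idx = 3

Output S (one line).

LF mapping: 4 3 1 0 5 6 2
Walk LF starting at row 3, prepending L[row]:
  step 1: row=3, L[3]='$', prepend. Next row=LF[3]=0
  step 2: row=0, L[0]='l', prepend. Next row=LF[0]=4
  step 3: row=4, L[4]='l', prepend. Next row=LF[4]=5
  step 4: row=5, L[5]='n', prepend. Next row=LF[5]=6
  step 5: row=6, L[6]='j', prepend. Next row=LF[6]=2
  step 6: row=2, L[2]='h', prepend. Next row=LF[2]=1
  step 7: row=1, L[1]='k', prepend. Next row=LF[1]=3
Reversed output: khjnll$

Answer: khjnll$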